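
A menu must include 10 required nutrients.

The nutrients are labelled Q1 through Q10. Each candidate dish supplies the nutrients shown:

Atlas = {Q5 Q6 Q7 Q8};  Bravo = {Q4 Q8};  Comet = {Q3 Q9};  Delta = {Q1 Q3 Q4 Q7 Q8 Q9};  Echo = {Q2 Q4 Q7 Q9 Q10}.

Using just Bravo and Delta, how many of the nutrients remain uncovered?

Union of Bravo, Delta = {Q1, Q3, Q4, Q7, Q8, Q9}.
Not covered: Q2, Q5, Q6, Q10 — 4 nutrients.

4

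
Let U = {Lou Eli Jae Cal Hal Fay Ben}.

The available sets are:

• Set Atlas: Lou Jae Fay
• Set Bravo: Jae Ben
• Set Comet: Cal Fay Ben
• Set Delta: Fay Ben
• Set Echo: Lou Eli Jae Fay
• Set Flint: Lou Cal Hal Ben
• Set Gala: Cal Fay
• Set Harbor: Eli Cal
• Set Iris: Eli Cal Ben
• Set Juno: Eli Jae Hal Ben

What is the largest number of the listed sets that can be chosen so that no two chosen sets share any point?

2

Bravo, Harbor are pairwise disjoint (Bravo={Jae,Ben}; Harbor={Eli,Cal}).
Every remaining set overlaps one of these, and no 3 of the listed sets are pairwise disjoint, so 2 is the maximum.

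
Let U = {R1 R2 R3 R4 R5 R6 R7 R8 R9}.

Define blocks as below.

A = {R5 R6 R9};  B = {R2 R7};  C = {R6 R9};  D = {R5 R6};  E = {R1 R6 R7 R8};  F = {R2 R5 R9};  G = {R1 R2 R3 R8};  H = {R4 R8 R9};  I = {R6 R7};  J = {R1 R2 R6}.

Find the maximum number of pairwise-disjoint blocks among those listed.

B, D, H are pairwise disjoint (B={R2,R7}; D={R5,R6}; H={R4,R8,R9}).
Every remaining block overlaps one of these, and no 4 of the listed blocks are pairwise disjoint, so 3 is the maximum.

3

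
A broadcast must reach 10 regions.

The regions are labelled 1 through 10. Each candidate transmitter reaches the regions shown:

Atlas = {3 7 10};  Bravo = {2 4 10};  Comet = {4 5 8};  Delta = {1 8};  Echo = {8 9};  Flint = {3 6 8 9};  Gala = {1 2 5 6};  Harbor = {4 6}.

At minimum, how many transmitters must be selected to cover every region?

Atlas and Bravo and Flint and Gala together: Atlas ∪ Bravo ∪ Flint ∪ Gala = {1, 2, 3, 4, 5, 6, 7, 8, 9, 10} — every region is covered.
No 3 of the 8 transmitters cover everything (all 56 combinations miss at least one region), so 4 is optimal.

4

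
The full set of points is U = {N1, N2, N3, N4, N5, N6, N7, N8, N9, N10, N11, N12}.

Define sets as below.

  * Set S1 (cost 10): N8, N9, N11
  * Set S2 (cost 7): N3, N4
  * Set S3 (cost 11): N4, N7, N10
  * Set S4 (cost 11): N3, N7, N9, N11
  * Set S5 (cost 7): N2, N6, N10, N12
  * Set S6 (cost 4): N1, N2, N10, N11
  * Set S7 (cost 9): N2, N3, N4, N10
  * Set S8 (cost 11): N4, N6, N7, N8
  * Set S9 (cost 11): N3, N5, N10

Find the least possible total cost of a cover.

S1, S3, S5, S6, S9 together cover every point (S1 ∪ S3 ∪ S5 ∪ S6 ∪ S9 = {N1, N2, N3, N4, N5, N6, N7, N8, N9, N10, N11, N12}); total cost 10 + 11 + 7 + 4 + 11 = 43.
The greedy pick S6, S8, S4, S5, S9 costs 44; no covering selection beats 43.

43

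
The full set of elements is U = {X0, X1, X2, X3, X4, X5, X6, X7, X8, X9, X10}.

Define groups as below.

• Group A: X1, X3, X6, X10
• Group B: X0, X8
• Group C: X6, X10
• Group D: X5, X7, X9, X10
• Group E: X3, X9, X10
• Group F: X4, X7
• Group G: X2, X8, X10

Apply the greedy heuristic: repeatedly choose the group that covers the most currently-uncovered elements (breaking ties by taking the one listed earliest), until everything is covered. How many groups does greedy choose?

5

Greedy: pick A (covers 4 new) → pick D (covers 3 new) → pick B (covers 2 new) → pick F (covers 1 new) → pick G (covers 1 new). Total picks: 5.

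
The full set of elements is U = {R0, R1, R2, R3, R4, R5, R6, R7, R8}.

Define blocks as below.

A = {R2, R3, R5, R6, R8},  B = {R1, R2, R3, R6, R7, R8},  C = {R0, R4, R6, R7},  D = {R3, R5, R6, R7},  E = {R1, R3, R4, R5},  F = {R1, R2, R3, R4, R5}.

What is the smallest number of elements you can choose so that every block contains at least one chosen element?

2

Take H = {R5, R7}. Each listed block contains at least one of these, so H is a hitting set of size 2.
No single element lies in every block, so at least 2 are needed and 2 is optimal.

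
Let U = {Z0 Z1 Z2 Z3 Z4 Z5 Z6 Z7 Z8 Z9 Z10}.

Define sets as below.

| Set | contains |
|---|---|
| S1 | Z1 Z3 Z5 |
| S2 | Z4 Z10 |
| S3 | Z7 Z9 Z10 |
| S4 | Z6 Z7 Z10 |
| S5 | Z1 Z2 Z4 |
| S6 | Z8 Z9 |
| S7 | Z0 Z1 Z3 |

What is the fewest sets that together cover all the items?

5

S1 and S4 and S5 and S6 and S7 together: S1 ∪ S4 ∪ S5 ∪ S6 ∪ S7 = {Z0, Z1, Z2, Z3, Z4, Z5, Z6, Z7, Z8, Z9, Z10} — every item is covered.
No 4 of the 7 sets cover everything (all 35 combinations miss at least one item), so 5 is optimal.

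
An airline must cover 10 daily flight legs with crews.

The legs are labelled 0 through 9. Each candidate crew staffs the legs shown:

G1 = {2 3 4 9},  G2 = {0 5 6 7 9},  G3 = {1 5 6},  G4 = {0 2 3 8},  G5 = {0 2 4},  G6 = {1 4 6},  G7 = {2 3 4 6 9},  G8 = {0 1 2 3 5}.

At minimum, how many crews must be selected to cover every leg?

3

G2 and G4 and G6 together: G2 ∪ G4 ∪ G6 = {0, 1, 2, 3, 4, 5, 6, 7, 8, 9} — every leg is covered.
Only G2 contains 7, so G2 is forced; the remaining 5 legs need at least 2 more crews (each remaining crew adds at most 3) — so at least 3 crews are needed, and 3 is optimal.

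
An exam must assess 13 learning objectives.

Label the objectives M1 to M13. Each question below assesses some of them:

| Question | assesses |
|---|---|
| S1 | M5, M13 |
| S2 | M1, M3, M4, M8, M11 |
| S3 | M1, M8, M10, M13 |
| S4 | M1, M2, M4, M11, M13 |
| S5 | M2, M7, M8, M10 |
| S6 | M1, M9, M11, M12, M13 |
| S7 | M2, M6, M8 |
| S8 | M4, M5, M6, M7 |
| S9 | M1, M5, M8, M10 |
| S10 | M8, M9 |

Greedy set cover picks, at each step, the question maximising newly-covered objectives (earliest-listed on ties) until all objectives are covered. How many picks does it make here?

Greedy: pick S2 (covers 5 new) → pick S5 (covers 3 new) → pick S6 (covers 3 new) → pick S8 (covers 2 new). Total picks: 4.

4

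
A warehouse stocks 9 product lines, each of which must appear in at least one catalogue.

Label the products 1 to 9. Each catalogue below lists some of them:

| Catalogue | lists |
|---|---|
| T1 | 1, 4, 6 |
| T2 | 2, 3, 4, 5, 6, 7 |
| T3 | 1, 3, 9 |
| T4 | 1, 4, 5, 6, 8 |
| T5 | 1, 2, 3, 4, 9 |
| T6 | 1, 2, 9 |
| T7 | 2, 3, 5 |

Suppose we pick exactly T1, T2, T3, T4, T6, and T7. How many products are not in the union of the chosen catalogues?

Union of T1, T2, T3, T4, T6, T7 = {1, 2, 3, 4, 5, 6, 7, 8, 9} — that's every product, so 0 are uncovered.

0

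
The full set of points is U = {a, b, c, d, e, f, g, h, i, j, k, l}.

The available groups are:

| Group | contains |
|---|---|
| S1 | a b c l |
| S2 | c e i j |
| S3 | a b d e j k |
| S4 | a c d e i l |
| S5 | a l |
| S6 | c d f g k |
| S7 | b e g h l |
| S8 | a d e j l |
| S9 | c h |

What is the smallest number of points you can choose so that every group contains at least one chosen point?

T = {a, c, g} meets every group (each contains at least one member of T), and |T| = 3.
No choice of 2 points meets every group, so 3 is the minimum.

3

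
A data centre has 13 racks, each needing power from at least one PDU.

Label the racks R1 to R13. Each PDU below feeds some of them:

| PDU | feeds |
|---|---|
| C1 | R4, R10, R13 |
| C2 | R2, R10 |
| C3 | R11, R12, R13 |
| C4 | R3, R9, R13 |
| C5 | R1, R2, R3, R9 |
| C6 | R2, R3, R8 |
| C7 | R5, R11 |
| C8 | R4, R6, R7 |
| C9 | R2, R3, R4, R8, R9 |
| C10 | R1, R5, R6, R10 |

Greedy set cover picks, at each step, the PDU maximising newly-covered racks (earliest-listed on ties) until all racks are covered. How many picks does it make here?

Greedy: pick C9 (covers 5 new) → pick C10 (covers 4 new) → pick C3 (covers 3 new) → pick C8 (covers 1 new). Total picks: 4.

4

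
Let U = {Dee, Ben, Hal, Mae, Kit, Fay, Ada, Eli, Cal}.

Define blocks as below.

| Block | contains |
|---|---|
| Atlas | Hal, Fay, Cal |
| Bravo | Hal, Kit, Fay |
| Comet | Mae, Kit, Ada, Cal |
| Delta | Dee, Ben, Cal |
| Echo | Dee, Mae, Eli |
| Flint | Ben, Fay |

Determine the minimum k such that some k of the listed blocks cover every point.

4

Take {Bravo, Comet, Echo, Flint}. Their union is {Dee, Ben, Hal, Mae, Kit, Fay, Ada, Eli, Cal}, which is all 9 points.
Only Comet contains Ada, so Comet is forced; the remaining 5 points need at least 3 more blocks (each remaining block adds at most 2) — so at least 4 blocks are needed, and 4 is optimal.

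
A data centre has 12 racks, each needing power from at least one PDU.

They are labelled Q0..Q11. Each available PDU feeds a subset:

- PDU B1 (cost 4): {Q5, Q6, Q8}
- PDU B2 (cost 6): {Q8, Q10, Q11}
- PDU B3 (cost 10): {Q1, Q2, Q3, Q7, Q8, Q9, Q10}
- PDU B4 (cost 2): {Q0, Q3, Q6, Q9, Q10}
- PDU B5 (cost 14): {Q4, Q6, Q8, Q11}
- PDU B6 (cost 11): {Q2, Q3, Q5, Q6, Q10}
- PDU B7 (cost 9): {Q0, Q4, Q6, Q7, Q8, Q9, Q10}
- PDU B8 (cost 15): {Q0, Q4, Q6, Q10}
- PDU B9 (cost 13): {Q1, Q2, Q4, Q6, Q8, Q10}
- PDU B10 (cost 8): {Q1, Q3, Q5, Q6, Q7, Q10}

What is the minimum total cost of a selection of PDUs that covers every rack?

29

B1, B2, B3, B7 together cover every rack (B1 ∪ B2 ∪ B3 ∪ B7 = {Q0, Q1, Q2, Q3, Q4, Q5, Q6, Q7, Q8, Q9, Q10, Q11}); total cost 4 + 6 + 10 + 9 = 29.
The greedy pick B4, B1, B3, B2, B7 costs 31; no covering selection beats 29.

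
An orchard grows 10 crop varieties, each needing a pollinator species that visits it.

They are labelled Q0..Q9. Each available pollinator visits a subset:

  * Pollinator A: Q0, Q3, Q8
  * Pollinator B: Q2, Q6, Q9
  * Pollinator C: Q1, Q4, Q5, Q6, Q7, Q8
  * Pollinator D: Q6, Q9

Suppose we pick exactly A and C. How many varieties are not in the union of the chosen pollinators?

Union of A, C = {Q0, Q1, Q3, Q4, Q5, Q6, Q7, Q8}.
Not covered: Q2, Q9 — 2 varieties.

2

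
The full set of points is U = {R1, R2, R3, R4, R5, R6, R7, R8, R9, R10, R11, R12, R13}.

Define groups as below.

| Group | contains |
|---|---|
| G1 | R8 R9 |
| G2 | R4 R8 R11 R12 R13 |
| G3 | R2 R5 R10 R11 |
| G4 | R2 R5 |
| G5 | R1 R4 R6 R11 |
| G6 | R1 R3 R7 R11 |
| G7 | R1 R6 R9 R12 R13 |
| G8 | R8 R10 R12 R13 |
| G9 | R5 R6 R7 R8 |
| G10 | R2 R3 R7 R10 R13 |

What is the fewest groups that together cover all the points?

Take {G2, G3, G7, G10}. Their union is {R1, R2, R3, R4, R5, R6, R7, R8, R9, R10, R11, R12, R13}, which is all 13 points.
No 3 of the 10 groups cover everything (all 120 combinations miss at least one point), so 4 is optimal.

4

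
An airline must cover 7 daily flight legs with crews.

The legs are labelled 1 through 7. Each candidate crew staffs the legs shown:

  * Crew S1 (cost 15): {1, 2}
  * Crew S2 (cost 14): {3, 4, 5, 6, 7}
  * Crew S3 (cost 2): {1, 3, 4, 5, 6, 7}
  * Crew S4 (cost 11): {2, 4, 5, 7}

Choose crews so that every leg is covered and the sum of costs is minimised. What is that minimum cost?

13

S3, S4 together cover every leg (S3 ∪ S4 = {1, 2, 3, 4, 5, 6, 7}); total cost 2 + 11 = 13.
No covering selection has total cost below 13.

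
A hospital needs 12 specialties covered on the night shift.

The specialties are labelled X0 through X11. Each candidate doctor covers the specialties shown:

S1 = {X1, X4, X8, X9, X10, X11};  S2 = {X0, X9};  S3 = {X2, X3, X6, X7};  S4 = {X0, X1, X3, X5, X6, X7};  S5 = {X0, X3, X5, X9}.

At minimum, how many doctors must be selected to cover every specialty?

3

Take {S1, S3, S4}. Their union is {X0, X1, X2, X3, X4, X5, X6, X7, X8, X9, X10, X11}, which is all 12 specialties.
Only S3 contains X2, so S3 is forced; the remaining 8 specialties need at least 2 more doctors (each remaining doctor adds at most 6) — so at least 3 doctors are needed, and 3 is optimal.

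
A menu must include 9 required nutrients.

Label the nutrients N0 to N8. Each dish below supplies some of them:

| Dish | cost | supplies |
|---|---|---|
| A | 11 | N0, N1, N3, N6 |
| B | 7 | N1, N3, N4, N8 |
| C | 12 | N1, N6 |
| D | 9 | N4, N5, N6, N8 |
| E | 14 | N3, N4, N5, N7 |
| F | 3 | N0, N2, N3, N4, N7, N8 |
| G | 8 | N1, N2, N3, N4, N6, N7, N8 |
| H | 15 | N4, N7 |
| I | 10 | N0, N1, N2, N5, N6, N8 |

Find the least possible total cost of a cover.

13

F, I together cover every nutrient (F ∪ I = {N0, N1, N2, N3, N4, N5, N6, N7, N8}); total cost 3 + 10 = 13.
No covering selection has total cost below 13.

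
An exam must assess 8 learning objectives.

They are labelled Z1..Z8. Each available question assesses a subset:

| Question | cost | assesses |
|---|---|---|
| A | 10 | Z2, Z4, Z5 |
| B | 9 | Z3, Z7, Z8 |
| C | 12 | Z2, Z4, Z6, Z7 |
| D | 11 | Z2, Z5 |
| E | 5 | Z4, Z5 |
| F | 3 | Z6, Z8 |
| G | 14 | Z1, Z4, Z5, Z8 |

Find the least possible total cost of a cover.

B, C, G together cover every objective (B ∪ C ∪ G = {Z1, Z2, Z3, Z4, Z5, Z6, Z7, Z8}); total cost 9 + 12 + 14 = 35.
The greedy pick F, E, B, A, G costs 41; no covering selection beats 35.

35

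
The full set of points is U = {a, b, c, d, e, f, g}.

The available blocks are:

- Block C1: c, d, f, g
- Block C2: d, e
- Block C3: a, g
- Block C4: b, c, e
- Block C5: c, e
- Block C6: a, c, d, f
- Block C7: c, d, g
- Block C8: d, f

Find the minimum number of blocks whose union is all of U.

3

C3 and C4 and C8 together: C3 ∪ C4 ∪ C8 = {a, b, c, d, e, f, g} — every point is covered.
Only C4 contains b, so C4 is forced; the remaining 4 points need at least 2 more blocks (each remaining block adds at most 3) — so at least 3 blocks are needed, and 3 is optimal.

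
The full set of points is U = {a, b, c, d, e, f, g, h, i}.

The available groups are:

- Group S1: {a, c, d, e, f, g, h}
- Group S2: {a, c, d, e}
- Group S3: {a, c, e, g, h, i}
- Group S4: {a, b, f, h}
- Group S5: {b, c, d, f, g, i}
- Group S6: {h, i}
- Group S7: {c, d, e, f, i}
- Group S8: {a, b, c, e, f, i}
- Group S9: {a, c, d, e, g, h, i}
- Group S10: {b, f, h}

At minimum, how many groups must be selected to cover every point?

2

Take {S5, S9}. Their union is {a, b, c, d, e, f, g, h, i}, which is all 9 points.
No single group has all 9 points (the largest, S1, has 7), so 2 is optimal.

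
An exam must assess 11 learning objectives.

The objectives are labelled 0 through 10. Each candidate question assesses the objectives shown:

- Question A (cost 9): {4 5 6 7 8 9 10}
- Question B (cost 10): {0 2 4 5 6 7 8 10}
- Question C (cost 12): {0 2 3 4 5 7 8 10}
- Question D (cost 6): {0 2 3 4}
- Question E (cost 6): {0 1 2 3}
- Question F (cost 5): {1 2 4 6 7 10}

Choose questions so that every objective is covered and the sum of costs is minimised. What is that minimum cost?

A, E together cover every objective (A ∪ E = {0, 1, 2, 3, 4, 5, 6, 7, 8, 9, 10}); total cost 9 + 6 = 15.
The greedy pick F, A, D costs 20; no covering selection beats 15.

15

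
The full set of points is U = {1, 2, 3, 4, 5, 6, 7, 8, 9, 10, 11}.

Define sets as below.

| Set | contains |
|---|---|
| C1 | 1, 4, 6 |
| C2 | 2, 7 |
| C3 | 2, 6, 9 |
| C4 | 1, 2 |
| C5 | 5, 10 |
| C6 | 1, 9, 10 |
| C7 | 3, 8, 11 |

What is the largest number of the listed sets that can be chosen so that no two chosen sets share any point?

4

C1, C2, C5, C7 are pairwise disjoint (C1={1,4,6}; C2={2,7}; C5={5,10}; C7={3,8,11}).
Every remaining set overlaps one of these, and no 5 of the listed sets are pairwise disjoint, so 4 is the maximum.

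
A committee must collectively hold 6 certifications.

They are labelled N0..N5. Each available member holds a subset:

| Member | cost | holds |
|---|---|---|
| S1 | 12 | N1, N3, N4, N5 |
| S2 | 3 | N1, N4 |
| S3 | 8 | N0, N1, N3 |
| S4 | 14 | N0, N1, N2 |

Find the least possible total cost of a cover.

S1, S4 together cover every certification (S1 ∪ S4 = {N0, N1, N2, N3, N4, N5}); total cost 12 + 14 = 26.
The greedy pick S2, S3, S1, S4 costs 37; no covering selection beats 26.

26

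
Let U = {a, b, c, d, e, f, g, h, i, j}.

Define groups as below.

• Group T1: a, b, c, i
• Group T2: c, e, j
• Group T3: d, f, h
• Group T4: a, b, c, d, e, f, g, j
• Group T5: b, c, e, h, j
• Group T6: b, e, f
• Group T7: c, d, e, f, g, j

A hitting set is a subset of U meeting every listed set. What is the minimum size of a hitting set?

T = {c, f} meets every group (each contains at least one member of T), and |T| = 2.
The groups T1, T3 are pairwise disjoint, so any hitting set needs a separate point for each — at least 2. Hence 2 is optimal.

2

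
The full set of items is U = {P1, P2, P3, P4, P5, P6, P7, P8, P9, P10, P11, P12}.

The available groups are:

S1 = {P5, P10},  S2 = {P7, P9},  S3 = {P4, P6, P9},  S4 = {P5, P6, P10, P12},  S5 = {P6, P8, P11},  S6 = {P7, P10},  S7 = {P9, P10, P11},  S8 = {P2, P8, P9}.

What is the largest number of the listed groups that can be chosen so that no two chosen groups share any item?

S1, S2, S5 are pairwise disjoint (S1={P5,P10}; S2={P7,P9}; S5={P6,P8,P11}).
Every remaining group overlaps one of these, and no 4 of the listed groups are pairwise disjoint, so 3 is the maximum.

3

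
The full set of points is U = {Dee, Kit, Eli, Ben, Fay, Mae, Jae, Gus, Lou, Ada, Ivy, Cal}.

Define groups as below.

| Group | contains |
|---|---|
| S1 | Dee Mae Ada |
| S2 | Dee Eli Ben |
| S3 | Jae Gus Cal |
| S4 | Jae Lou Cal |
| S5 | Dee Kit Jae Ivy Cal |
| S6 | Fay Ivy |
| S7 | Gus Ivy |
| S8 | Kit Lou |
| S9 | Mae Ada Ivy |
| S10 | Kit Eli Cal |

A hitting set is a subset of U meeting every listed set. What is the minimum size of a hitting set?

Take H = {Dee, Lou, Ivy, Cal}. Each listed group contains at least one of these, so H is a hitting set of size 4.
The groups S1, S3, S6, S8 are pairwise disjoint, so any hitting set needs a separate point for each — at least 4. Hence 4 is optimal.

4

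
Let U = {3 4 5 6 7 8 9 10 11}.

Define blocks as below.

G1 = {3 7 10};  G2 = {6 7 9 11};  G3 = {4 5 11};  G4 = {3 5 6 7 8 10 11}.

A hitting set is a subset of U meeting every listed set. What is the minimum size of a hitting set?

2

H = {4, 7} meets every block (each contains at least one member of H), and |H| = 2.
The blocks G1, G3 are pairwise disjoint, so any hitting set needs a separate element for each — at least 2. Hence 2 is optimal.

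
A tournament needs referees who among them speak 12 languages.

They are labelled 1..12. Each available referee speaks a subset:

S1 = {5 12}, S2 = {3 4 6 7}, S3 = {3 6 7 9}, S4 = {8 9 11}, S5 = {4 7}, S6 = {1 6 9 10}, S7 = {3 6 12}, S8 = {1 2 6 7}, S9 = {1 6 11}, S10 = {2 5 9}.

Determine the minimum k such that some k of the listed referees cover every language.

5

Take {S1, S2, S4, S6, S8}. Their union is {1, 2, 3, 4, 5, 6, 7, 8, 9, 10, 11, 12}, which is all 12 languages.
No 4 of the 10 referees cover everything (all 210 combinations miss at least one language), so 5 is optimal.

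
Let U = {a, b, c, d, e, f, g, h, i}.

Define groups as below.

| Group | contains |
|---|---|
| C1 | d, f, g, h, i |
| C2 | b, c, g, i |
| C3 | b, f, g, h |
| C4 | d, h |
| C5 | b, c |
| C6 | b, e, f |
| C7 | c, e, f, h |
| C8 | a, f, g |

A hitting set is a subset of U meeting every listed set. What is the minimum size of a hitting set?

3

The 3 elements {b, f, h} hit every group.
The groups C4, C5, C8 are pairwise disjoint, so any hitting set needs a separate element for each — at least 3. Hence 3 is optimal.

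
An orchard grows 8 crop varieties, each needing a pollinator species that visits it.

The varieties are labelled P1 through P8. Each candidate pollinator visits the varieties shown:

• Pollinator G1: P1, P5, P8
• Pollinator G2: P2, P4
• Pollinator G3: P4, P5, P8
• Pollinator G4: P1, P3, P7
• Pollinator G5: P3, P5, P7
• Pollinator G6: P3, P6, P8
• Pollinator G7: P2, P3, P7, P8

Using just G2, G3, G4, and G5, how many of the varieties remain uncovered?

Union of G2, G3, G4, G5 = {P1, P2, P3, P4, P5, P7, P8}.
Not covered: P6 — 1 variety.

1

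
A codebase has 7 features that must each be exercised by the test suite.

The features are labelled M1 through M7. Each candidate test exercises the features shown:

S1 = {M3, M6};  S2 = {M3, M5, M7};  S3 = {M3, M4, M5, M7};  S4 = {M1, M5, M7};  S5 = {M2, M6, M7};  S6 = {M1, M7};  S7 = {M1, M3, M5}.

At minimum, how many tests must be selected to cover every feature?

3

S3 and S5 and S6 together: S3 ∪ S5 ∪ S6 = {M1, M2, M3, M4, M5, M6, M7} — every feature is covered.
Only S5 contains M2, so S5 is forced; the remaining 4 features need at least 2 more tests (each remaining test adds at most 3) — so at least 3 tests are needed, and 3 is optimal.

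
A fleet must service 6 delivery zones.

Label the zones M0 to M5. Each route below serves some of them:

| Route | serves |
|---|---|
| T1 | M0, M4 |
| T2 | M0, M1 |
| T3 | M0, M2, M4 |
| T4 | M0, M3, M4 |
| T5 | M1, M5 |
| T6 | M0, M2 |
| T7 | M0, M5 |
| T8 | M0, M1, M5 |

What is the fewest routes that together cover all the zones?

T3 and T4 and T5 together: T3 ∪ T4 ∪ T5 = {M0, M1, M2, M3, M4, M5} — every zone is covered.
Only T4 contains M3, so T4 is forced; the remaining 3 zones need at least 2 more routes (each remaining route adds at most 2) — so at least 3 routes are needed, and 3 is optimal.

3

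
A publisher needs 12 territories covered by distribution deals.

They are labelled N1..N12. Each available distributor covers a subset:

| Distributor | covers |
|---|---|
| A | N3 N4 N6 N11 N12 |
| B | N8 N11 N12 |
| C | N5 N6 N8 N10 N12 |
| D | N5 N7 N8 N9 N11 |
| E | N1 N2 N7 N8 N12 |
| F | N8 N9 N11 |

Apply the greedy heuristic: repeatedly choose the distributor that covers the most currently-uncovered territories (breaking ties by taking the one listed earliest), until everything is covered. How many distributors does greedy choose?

4

Greedy: pick A (covers 5 new) → pick D (covers 4 new) → pick E (covers 2 new) → pick C (covers 1 new). Total picks: 4.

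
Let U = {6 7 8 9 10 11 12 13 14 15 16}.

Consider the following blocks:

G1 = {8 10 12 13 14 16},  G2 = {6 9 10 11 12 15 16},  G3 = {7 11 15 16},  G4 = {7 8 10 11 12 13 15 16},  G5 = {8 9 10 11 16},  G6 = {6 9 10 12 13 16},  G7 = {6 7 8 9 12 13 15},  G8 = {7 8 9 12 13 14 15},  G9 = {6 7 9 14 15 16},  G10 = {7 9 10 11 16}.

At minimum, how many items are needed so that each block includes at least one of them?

The 2 items {10, 15} hit every block.
No single item lies in every block, so at least 2 are needed and 2 is optimal.

2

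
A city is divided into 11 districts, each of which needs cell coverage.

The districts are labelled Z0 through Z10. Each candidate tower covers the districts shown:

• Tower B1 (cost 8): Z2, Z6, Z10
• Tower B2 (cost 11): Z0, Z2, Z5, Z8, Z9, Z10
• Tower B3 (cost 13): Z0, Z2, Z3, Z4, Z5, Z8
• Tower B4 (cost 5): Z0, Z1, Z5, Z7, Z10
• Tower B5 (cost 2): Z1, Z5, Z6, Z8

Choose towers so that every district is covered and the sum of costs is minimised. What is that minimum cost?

B2, B3, B4, B5 together cover every district (B2 ∪ B3 ∪ B4 ∪ B5 = {Z0, Z1, Z2, Z3, Z4, Z5, Z6, Z7, Z8, Z9, Z10}); total cost 11 + 13 + 5 + 2 = 31.
No covering selection has total cost below 31.

31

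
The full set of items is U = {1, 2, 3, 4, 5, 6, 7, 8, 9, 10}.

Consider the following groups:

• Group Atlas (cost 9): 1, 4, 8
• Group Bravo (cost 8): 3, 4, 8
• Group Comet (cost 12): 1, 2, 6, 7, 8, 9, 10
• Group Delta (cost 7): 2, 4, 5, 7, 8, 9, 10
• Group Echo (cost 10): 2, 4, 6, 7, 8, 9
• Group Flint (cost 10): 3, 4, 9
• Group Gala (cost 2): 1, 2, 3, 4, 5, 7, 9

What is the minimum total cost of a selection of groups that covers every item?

14

Comet, Gala together cover every item (Comet ∪ Gala = {1, 2, 3, 4, 5, 6, 7, 8, 9, 10}); total cost 12 + 2 = 14.
The greedy pick Gala, Delta, Echo costs 19; no covering selection beats 14.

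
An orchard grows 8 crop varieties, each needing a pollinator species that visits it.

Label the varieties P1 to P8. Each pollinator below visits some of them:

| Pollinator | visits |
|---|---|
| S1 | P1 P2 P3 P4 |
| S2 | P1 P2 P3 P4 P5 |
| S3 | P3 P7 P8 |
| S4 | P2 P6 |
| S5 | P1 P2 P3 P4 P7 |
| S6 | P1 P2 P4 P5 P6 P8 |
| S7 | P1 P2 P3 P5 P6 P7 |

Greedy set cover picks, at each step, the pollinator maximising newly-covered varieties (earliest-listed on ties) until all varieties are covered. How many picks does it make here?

2

Greedy: pick S6 (covers 6 new) → pick S3 (covers 2 new). Total picks: 2.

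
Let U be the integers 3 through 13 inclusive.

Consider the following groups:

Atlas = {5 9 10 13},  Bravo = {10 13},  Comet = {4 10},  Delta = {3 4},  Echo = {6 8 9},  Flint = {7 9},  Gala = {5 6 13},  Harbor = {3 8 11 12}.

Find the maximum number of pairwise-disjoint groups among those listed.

Comet, Flint, Gala, Harbor are pairwise disjoint (Comet={4,10}; Flint={7,9}; Gala={5,6,13}; Harbor={3,8,11,12}).
Every remaining group overlaps one of these, and no 5 of the listed groups are pairwise disjoint, so 4 is the maximum.

4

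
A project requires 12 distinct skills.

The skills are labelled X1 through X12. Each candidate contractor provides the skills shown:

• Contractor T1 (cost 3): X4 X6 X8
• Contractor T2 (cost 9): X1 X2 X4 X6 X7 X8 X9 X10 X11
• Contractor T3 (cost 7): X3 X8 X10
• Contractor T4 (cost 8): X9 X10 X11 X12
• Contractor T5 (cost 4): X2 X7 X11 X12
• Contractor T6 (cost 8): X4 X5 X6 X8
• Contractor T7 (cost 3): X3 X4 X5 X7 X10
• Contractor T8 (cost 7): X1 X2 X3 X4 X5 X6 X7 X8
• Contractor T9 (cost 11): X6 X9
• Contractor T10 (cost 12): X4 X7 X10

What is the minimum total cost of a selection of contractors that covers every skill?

15

T4, T8 together cover every skill (T4 ∪ T8 = {X1, X2, X3, X4, X5, X6, X7, X8, X9, X10, X11, X12}); total cost 8 + 7 = 15.
The greedy pick T7, T5, T1, T2 costs 19; no covering selection beats 15.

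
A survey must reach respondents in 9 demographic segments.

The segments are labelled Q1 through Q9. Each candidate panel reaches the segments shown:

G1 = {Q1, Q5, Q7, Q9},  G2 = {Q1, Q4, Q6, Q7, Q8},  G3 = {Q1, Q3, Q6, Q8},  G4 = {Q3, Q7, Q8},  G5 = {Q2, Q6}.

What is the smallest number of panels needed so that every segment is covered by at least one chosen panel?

4

Take {G1, G2, G4, G5}. Their union is {Q1, Q2, Q3, Q4, Q5, Q6, Q7, Q8, Q9}, which is all 9 segments.
No 3 of the 5 panels cover everything (all 10 combinations miss at least one segment), so 4 is optimal.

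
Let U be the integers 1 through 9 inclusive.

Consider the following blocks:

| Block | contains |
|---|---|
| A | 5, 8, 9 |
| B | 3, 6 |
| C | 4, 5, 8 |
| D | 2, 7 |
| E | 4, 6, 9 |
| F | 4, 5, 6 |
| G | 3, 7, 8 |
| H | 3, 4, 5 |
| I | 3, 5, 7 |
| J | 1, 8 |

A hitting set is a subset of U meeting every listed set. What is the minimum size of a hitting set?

Take T = {4, 6, 7, 8}. Each listed block contains at least one of these, so T is a hitting set of size 4.
No choice of 3 elements meets every block, so 4 is the minimum.

4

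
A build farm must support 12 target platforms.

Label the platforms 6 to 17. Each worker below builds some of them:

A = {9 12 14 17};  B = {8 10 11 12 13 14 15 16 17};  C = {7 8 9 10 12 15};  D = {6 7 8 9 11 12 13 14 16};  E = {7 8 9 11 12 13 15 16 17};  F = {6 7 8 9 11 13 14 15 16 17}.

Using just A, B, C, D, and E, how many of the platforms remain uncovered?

0

Union of A, B, C, D, E = {6, 7, 8, 9, 10, 11, 12, 13, 14, 15, 16, 17} — that's every platform, so 0 are uncovered.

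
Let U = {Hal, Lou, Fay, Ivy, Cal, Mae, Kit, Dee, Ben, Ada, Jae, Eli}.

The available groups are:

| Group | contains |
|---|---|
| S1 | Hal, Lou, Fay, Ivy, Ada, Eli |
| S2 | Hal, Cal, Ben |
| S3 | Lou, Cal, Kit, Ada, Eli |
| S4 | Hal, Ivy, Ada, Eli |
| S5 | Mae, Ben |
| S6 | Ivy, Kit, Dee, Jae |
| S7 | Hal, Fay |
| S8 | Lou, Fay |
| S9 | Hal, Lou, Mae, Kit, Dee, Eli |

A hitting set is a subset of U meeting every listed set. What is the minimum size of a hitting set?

Take H = {Fay, Kit, Ben, Ada}. Each listed group contains at least one of these, so H is a hitting set of size 4.
No choice of 3 points meets every group, so 4 is the minimum.

4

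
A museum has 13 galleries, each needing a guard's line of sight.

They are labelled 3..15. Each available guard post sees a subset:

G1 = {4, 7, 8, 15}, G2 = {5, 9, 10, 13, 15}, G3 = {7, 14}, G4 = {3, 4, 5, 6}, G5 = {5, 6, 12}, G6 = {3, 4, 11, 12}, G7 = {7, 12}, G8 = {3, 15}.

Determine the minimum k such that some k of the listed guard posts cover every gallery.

5

G1 and G2 and G3 and G4 and G6 together: G1 ∪ G2 ∪ G3 ∪ G4 ∪ G6 = {3, 4, 5, 6, 7, 8, 9, 10, 11, 12, 13, 14, 15} — every gallery is covered.
No 4 of the 8 guard posts cover everything (all 70 combinations miss at least one gallery), so 5 is optimal.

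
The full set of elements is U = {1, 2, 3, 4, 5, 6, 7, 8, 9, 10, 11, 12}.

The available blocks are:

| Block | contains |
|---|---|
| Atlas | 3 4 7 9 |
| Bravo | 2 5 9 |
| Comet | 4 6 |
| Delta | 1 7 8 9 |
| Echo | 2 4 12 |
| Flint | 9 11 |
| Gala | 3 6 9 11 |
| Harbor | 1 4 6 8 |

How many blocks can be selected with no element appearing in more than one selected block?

Delta, Echo are pairwise disjoint (Delta={1,7,8,9}; Echo={2,4,12}).
Every remaining block overlaps one of these, and no 3 of the listed blocks are pairwise disjoint, so 2 is the maximum.

2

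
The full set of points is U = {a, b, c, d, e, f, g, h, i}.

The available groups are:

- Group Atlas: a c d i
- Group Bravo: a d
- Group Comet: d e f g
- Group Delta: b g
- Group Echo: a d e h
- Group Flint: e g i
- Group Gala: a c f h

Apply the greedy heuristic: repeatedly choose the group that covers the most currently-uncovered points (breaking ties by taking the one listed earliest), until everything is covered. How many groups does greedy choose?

Greedy: pick Atlas (covers 4 new) → pick Comet (covers 3 new) → pick Delta (covers 1 new) → pick Echo (covers 1 new). Total picks: 4.

4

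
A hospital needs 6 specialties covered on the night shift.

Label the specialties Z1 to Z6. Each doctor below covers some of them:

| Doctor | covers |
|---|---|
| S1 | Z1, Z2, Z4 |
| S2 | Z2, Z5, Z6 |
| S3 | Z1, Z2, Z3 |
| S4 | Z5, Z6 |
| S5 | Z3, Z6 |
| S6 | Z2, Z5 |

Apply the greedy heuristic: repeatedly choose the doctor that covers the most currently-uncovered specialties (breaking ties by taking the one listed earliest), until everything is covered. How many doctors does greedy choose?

3

Greedy: pick S1 (covers 3 new) → pick S2 (covers 2 new) → pick S3 (covers 1 new). Total picks: 3.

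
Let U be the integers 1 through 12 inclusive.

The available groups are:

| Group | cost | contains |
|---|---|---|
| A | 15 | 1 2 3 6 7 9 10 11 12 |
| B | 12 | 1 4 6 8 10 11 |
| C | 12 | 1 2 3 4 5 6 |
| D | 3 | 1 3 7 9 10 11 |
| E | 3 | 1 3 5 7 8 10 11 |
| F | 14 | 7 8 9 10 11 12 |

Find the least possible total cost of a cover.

26

C, F together cover every item (C ∪ F = {1, 2, 3, 4, 5, 6, 7, 8, 9, 10, 11, 12}); total cost 12 + 14 = 26.
The greedy pick E, D, C, F costs 32; no covering selection beats 26.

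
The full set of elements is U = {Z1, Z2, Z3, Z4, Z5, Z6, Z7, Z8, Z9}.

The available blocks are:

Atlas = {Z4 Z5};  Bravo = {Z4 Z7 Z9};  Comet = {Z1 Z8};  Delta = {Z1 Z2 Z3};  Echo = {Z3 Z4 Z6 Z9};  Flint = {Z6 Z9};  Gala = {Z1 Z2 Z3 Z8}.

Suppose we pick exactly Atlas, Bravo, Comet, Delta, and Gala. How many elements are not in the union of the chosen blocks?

1

Union of Atlas, Bravo, Comet, Delta, Gala = {Z1, Z2, Z3, Z4, Z5, Z7, Z8, Z9}.
Not covered: Z6 — 1 element.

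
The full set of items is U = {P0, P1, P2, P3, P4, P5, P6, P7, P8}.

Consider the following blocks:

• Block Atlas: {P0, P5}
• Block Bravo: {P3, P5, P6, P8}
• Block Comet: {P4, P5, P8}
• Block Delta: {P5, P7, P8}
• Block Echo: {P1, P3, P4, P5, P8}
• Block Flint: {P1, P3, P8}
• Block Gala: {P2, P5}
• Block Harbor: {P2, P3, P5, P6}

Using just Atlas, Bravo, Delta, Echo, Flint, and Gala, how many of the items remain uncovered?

Union of Atlas, Bravo, Delta, Echo, Flint, Gala = {P0, P1, P2, P3, P4, P5, P6, P7, P8} — that's every item, so 0 are uncovered.

0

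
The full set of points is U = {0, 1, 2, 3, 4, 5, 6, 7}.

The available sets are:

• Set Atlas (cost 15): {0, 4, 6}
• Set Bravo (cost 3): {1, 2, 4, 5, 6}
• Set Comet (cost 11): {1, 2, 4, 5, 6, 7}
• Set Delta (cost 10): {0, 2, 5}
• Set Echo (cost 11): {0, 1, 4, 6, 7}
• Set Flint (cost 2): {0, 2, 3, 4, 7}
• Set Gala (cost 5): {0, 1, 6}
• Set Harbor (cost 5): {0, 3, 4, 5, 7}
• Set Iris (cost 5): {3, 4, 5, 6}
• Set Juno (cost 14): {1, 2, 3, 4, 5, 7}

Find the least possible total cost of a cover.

Bravo, Flint together cover every point (Bravo ∪ Flint = {0, 1, 2, 3, 4, 5, 6, 7}); total cost 3 + 2 = 5.
No covering selection has total cost below 5.

5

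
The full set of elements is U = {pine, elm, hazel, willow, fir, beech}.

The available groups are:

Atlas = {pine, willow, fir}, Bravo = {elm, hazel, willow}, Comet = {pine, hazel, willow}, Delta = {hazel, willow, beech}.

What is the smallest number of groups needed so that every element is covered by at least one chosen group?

Take {Atlas, Bravo, Delta}. Their union is {pine, elm, hazel, willow, fir, beech}, which is all 6 elements.
Only Bravo contains elm, so Bravo is forced; the remaining 3 elements need at least 2 more groups (each remaining group adds at most 2) — so at least 3 groups are needed, and 3 is optimal.

3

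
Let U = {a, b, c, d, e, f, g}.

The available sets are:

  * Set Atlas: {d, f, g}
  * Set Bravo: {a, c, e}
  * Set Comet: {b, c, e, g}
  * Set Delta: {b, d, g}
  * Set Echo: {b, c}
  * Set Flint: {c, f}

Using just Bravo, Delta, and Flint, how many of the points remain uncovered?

Union of Bravo, Delta, Flint = {a, b, c, d, e, f, g} — that's every point, so 0 are uncovered.

0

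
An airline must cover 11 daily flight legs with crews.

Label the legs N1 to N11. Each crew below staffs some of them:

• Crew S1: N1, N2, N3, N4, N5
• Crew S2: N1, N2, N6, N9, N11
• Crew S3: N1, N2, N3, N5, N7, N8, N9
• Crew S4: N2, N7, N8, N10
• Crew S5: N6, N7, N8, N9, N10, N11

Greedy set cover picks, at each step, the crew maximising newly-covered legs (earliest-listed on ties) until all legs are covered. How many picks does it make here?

3

Greedy: pick S3 (covers 7 new) → pick S5 (covers 3 new) → pick S1 (covers 1 new). Total picks: 3.
(The true minimum cover uses only 2 crews, so greedy is not optimal here.)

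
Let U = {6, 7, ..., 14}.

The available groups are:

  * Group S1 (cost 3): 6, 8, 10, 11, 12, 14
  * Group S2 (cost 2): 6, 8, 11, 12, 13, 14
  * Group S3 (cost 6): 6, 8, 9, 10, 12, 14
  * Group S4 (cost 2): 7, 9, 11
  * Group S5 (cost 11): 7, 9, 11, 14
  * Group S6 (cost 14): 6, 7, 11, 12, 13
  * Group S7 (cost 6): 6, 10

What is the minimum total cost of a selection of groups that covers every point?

7

S1, S2, S4 together cover every point (S1 ∪ S2 ∪ S4 = {6, 7, 8, 9, 10, 11, 12, 13, 14}); total cost 3 + 2 + 2 = 7.
No covering selection has total cost below 7.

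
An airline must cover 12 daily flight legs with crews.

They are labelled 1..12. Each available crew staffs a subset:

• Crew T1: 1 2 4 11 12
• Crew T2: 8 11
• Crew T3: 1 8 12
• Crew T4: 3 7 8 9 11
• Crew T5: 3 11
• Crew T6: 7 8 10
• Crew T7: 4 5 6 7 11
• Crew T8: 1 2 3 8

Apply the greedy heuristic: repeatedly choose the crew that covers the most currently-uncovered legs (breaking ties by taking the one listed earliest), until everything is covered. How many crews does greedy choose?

Greedy: pick T1 (covers 5 new) → pick T4 (covers 4 new) → pick T7 (covers 2 new) → pick T6 (covers 1 new). Total picks: 4.

4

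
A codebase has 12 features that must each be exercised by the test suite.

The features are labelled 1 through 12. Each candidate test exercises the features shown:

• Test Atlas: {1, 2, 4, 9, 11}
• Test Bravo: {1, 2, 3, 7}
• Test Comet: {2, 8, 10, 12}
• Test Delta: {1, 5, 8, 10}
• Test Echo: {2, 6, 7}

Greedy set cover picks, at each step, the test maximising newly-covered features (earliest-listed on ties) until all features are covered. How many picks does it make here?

Greedy: pick Atlas (covers 5 new) → pick Comet (covers 3 new) → pick Bravo (covers 2 new) → pick Delta (covers 1 new) → pick Echo (covers 1 new). Total picks: 5.

5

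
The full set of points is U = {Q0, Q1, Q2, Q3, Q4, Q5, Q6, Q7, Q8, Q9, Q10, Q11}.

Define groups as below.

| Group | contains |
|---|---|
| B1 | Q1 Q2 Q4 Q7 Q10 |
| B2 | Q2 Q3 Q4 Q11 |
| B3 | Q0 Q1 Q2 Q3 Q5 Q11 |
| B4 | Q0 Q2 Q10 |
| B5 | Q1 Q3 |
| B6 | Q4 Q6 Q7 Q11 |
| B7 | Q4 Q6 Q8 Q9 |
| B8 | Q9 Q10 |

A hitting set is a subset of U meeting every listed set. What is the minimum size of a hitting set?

Take H = {Q1, Q4, Q10}. Each listed group contains at least one of these, so H is a hitting set of size 3.
The groups B4, B5, B7 are pairwise disjoint, so any hitting set needs a separate point for each — at least 3. Hence 3 is optimal.

3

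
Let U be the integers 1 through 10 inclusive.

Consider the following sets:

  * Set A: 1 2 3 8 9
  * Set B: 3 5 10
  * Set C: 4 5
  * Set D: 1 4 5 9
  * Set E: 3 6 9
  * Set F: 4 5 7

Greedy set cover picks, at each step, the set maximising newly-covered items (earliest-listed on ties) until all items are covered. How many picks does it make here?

Greedy: pick A (covers 5 new) → pick F (covers 3 new) → pick B (covers 1 new) → pick E (covers 1 new). Total picks: 4.

4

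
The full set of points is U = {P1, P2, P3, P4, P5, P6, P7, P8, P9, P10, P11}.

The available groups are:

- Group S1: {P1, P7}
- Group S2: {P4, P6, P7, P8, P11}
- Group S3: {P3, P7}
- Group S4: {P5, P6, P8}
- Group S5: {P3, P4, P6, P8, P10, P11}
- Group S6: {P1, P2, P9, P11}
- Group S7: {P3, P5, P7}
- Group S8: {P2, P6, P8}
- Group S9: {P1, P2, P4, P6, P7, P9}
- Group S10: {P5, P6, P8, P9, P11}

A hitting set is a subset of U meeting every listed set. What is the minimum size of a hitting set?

H = {P7, P8, P9} meets every group (each contains at least one member of H), and |H| = 3.
The groups S3, S4, S6 are pairwise disjoint, so any hitting set needs a separate point for each — at least 3. Hence 3 is optimal.

3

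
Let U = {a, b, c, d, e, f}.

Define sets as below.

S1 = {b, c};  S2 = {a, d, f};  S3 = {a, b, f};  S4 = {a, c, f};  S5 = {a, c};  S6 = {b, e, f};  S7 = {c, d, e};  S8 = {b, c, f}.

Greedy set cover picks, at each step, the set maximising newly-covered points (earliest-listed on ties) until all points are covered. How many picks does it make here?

Greedy: pick S2 (covers 3 new) → pick S1 (covers 2 new) → pick S6 (covers 1 new). Total picks: 3.
(The true minimum cover uses only 2 sets, so greedy is not optimal here.)

3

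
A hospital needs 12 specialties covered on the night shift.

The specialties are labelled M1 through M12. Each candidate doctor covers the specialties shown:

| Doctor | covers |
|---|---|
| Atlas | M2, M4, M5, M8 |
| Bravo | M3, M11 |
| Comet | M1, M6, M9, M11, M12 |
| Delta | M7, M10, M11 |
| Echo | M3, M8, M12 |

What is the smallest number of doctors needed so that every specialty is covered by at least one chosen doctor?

4

Atlas and Comet and Delta and Echo together: Atlas ∪ Comet ∪ Delta ∪ Echo = {M1, M2, M3, M4, M5, M6, M7, M8, M9, M10, M11, M12} — every specialty is covered.
Only Delta contains M7, so Delta is forced; the remaining 9 specialties need at least 3 more doctors (each remaining doctor adds at most 4) — so at least 4 doctors are needed, and 4 is optimal.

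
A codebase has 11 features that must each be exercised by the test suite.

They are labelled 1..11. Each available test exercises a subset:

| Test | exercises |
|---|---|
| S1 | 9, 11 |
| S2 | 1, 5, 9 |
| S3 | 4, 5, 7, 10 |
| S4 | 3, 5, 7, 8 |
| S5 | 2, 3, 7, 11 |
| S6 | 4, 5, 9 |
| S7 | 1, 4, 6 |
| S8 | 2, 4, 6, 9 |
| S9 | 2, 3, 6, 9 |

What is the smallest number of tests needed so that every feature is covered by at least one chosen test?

S1 and S3 and S4 and S5 and S7 together: S1 ∪ S3 ∪ S4 ∪ S5 ∪ S7 = {1, 2, 3, 4, 5, 6, 7, 8, 9, 10, 11} — every feature is covered.
No 4 of the 9 tests cover everything (all 126 combinations miss at least one feature), so 5 is optimal.

5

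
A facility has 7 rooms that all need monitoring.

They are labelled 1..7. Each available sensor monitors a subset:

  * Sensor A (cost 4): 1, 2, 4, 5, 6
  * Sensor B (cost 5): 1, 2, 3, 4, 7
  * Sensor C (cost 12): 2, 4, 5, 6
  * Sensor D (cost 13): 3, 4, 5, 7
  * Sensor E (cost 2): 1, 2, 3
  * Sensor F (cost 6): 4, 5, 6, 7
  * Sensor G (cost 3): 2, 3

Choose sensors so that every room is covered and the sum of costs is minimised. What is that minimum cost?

8

E, F together cover every room (E ∪ F = {1, 2, 3, 4, 5, 6, 7}); total cost 2 + 6 = 8.
The greedy pick E, A, B costs 11; no covering selection beats 8.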